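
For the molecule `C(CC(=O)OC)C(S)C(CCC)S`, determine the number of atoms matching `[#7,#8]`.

2

The query [#7,#8] means: nitrogen or oxygen (comma = OR).
Check the 13 heavy atoms by environment: 9× C → no; 2× S → no; 2× O → match.
That gives 2 matching atoms.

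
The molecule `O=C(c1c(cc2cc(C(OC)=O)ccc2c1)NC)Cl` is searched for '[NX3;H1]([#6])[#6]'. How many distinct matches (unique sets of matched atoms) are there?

1

[NX3;H1]([#6])[#6] is the SMARTS for a secondary amine: a trivalent nitrogen with one H, bonded to two carbons.
Exactly one fragment in the molecule meets all constraints, giving 1 match.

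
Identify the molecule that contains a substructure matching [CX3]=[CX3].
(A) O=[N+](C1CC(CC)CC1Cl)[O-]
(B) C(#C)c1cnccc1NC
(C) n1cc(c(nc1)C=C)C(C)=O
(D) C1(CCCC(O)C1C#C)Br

[CX3]=[CX3] describes a non-aromatic C=C double bond between two sp2 carbons (an alkene).
(A) has an ethyl group (-CH2CH3) but its C-C bond is a single bond between CX4 carbons, not CX3=CX3.
(B) has an ethynyl group (-C#CH) but the C-C bond is a triple bond, not a double bond.
(C) contains a vinyl group (-CH=CH2), which satisfies every atom and bond constraint.
(D) has an ethynyl group (-C#CH) but the C-C bond is a triple bond, not a double bond.
So the answer is (C).

C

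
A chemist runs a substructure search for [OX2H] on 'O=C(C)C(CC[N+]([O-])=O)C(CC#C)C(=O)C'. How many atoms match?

0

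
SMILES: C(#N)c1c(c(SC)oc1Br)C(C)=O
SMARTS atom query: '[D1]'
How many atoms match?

5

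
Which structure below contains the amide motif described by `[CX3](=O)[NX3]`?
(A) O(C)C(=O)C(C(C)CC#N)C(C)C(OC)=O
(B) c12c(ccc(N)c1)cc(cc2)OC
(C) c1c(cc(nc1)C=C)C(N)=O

[CX3](=O)[NX3] describes a carbonyl carbon bonded to a trivalent nitrogen (an amide).
(A) has a nitrile (-C#N) but the nitrile N is NX1 (triple-bonded), not NX3.
(B) has a primary amino group (-NH2) but the -NH2 is not attached to a carbonyl carbon.
(C) contains a primary amide (-C(=O)NH2), which satisfies every atom and bond constraint.
So the answer is (C).

C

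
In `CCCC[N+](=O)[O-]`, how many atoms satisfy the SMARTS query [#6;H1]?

0

Check the 7 heavy atoms by environment: 3× C (H2) → no; 1× N (charge +1, H0) → no; 1× O (charge -1, H0) → no; 1× O (H0) → no; 1× C (H3) → no.
No environment satisfies the query, so 0 matching atoms.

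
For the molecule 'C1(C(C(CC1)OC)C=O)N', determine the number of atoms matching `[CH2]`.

2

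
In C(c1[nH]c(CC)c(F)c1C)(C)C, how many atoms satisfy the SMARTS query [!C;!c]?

The query [!C;!c] means: neither aliphatic nor aromatic carbon — same as [!#6].
Check the 12 heavy atoms by environment: 1× n (aromatic) → match; 4× c (aromatic) → no; 6× C → no; 1× F → match.
Summing the matching environments: 1 + 1 = 2 matching atoms.

2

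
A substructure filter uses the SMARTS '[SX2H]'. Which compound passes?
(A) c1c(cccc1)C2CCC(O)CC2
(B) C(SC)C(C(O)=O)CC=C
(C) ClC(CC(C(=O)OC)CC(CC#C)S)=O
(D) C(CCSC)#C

C

[SX2H] describes an aliphatic sulfur with two connections, one being H (a thiol).
(A) has a hydroxyl group (-OH) but it is an -OH, not an -SH.
(B) has a methylthio ether (-SCH3) but the sulfur has H0 (bonded to two carbons), not H1.
(C) contains a thiol (-SH), which satisfies every atom and bond constraint.
(D) has a methylthio ether (-SCH3) but the sulfur has H0 (bonded to two carbons), not H1.
So the answer is (C).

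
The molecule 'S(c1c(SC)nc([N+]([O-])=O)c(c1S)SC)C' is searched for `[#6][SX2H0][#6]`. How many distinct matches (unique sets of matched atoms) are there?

3

[#6][SX2H0][#6] is the SMARTS for a thioether: an aliphatic sulfur bridging two carbons with no H on the sulfur.
The molecule carries 3 separate instances of a methylthio ether (-SCH3) meeting every constraint; each maps to a distinct set of atoms, giving 3 matches.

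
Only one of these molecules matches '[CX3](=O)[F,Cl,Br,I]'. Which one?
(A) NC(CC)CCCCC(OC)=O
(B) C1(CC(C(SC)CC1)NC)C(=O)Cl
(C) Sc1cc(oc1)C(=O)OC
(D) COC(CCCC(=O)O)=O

[CX3](=O)[F,Cl,Br,I] describes a carbonyl carbon bonded to a halogen (an acyl halide).
(A) has a methyl-ester group (-C(=O)OCH3) but the carbonyl is bonded to -O-C, not to a halogen.
(B) contains an acyl chloride (-C(=O)Cl), which satisfies every atom and bond constraint.
(C) has a methyl-ester group (-C(=O)OCH3) but the carbonyl is bonded to -O-C, not to a halogen.
(D) has a methyl-ester group (-C(=O)OCH3) but the carbonyl is bonded to -O-C, not to a halogen.
So the answer is (B).

B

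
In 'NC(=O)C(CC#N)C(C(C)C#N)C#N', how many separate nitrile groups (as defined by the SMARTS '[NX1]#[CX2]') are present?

[NX1]#[CX2] is the SMARTS for a nitrile: a nitrogen triple-bonded to a two-connected carbon.
The molecule carries 3 separate instances of a nitrile (-C#N) meeting every constraint; each maps to a distinct set of atoms, giving 3 matches.

3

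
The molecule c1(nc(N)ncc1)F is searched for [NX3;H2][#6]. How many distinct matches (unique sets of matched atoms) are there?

[NX3;H2][#6] is the SMARTS for a primary amine: a trivalent nitrogen with two H attached to carbon.
Exactly one fragment in the molecule meets all constraints, giving 1 match.

1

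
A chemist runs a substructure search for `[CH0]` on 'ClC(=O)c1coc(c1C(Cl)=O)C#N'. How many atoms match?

3

The query [CH0] means: aliphatic carbon with no attached hydrogen.
Check the 13 heavy atoms by environment: 1× o (aromatic, H0) → no; 3× c (aromatic, H0) → no; 1× c (aromatic, H1) → no; 3× C (H0) → match; 2× O (H0) → no; 2× Cl (H0) → no; 1× N (H0) → no.
That gives 3 matching atoms.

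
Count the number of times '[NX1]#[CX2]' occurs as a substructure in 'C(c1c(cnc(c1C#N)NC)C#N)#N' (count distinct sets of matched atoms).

[NX1]#[CX2] is the SMARTS for a nitrile: a nitrogen triple-bonded to a two-connected carbon.
The molecule carries 3 separate instances of a nitrile (-C#N) meeting every constraint; each maps to a distinct set of atoms, giving 3 matches.

3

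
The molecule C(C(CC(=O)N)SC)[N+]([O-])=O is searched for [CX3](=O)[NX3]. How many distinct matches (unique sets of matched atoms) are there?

1

[CX3](=O)[NX3] is the SMARTS for an amide: a carbonyl carbon bonded to a trivalent nitrogen.
Exactly one fragment in the molecule meets all constraints, giving 1 match.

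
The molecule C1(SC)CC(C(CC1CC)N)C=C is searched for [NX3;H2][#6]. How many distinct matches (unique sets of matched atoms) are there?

1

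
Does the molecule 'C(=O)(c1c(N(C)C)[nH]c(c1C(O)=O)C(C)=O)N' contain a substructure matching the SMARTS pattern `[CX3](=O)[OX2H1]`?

Yes

The pattern [CX3](=O)[OX2H1] describes an sp2 carbon double-bonded to O and single-bonded to an -OH oxygen — a carboxylic acid.
The molecule carries a carboxylic acid group (-C(=O)OH), whose atoms satisfy every constraint of the query, so the pattern matches.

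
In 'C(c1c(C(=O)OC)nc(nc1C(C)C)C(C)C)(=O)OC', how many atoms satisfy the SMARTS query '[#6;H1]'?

2

Check the 20 heavy atoms by environment: 2× n (aromatic, H0) → no; 4× c (aromatic, H0) → no; 2× C (H0) → no; 4× O (H0) → no; 6× C (H3) → no; 2× C (H1) → match.
That gives 2 matching atoms.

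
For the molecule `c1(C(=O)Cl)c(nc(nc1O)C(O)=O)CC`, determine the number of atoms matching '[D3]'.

6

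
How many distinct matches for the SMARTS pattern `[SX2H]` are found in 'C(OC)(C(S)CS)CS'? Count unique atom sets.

[SX2H] is the SMARTS for a thiol: an aliphatic sulfur with two connections, one being H.
The molecule carries 3 separate instances of a thiol (-SH) meeting every constraint; each maps to a distinct set of atoms, giving 3 matches.

3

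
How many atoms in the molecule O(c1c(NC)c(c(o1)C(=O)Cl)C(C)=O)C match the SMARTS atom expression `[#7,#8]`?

5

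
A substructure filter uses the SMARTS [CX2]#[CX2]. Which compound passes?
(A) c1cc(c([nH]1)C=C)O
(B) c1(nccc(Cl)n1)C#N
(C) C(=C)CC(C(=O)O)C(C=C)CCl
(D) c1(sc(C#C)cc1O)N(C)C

D

[CX2]#[CX2] describes a carbon-carbon triple bond (an alkyne).
(A) has a vinyl group (-CH=CH2) but the C=C is a double bond; both carbons are CX3, not CX2.
(B) has a nitrile (-C#N) but the triple bond is C#N, not C#C.
(C) has a vinyl group (-CH=CH2) but the C=C is a double bond; both carbons are CX3, not CX2.
(D) contains an ethynyl group (-C#CH), which satisfies every atom and bond constraint.
So the answer is (D).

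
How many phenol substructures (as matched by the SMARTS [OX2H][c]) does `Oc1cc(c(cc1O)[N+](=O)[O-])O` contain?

[OX2H][c] is the SMARTS for a phenol: a hydroxyl oxygen attached to an aromatic carbon.
The molecule carries 3 separate instances of a hydroxyl group (-OH) meeting every constraint; each maps to a distinct set of atoms, giving 3 matches.

3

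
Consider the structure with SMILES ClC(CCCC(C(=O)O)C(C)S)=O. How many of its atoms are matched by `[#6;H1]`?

2

The query [#6;H1] means: any carbon bearing exactly one hydrogen.
Check the 13 heavy atoms by environment: 1× C (H3) → no; 2× C (H1) → match; 3× C (H2) → no; 2× C (H0) → no; 2× O (H0) → no; 1× O (H1) → no; 1× Cl (H0) → no; 1× S (H1) → no.
That gives 2 matching atoms.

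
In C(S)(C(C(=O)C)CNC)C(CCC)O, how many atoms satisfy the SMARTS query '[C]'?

10

The query [C] means: uppercase C matches aliphatic (non-aromatic) carbon only.
Check the 14 heavy atoms by environment: 10× C → match; 1× S → no; 2× O → no; 1× N → no.
That gives 10 matching atoms.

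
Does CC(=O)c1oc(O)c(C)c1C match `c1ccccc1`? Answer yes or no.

No

The pattern c1ccccc1 describes six aromatic carbons in a ring — a benzene ring.
The closest candidate here is a methyl group (-CH3), but no six-membered all-carbon aromatic ring is present. No other fragment satisfies the full query, so there is no match.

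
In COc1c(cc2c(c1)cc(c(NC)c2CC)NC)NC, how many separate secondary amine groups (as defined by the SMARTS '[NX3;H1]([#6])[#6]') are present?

[NX3;H1]([#6])[#6] is the SMARTS for a secondary amine: a trivalent nitrogen with one H, bonded to two carbons.
The molecule carries 3 separate instances of an N-methylamino group (-NHCH3) meeting every constraint; each maps to a distinct set of atoms, giving 3 matches.

3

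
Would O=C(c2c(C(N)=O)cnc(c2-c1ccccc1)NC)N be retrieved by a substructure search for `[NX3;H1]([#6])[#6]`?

Yes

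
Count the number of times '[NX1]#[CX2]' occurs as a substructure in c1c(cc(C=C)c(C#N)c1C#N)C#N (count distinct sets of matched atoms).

[NX1]#[CX2] is the SMARTS for a nitrile: a nitrogen triple-bonded to a two-connected carbon.
The molecule carries 3 separate instances of a nitrile (-C#N) meeting every constraint; each maps to a distinct set of atoms, giving 3 matches.

3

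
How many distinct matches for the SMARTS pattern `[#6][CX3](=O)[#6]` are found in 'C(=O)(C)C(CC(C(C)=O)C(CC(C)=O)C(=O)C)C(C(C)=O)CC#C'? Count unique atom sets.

5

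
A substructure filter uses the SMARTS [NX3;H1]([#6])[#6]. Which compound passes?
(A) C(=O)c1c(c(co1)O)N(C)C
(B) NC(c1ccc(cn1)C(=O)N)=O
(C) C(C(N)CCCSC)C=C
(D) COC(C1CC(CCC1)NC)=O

D

[NX3;H1]([#6])[#6] describes a trivalent nitrogen with one H, bonded to two carbons (a secondary amine).
(A) has a dimethylamino group (-N(CH3)2) but the nitrogen has H0, not H1.
(B) has a primary amide (-C(=O)NH2) but the -C(=O)NH2 nitrogen has H2, not H1.
(C) has a primary amino group (-NH2) but the nitrogen has H2 and only one carbon neighbour.
(D) contains an N-methylamino group (-NHCH3), which satisfies every atom and bond constraint.
So the answer is (D).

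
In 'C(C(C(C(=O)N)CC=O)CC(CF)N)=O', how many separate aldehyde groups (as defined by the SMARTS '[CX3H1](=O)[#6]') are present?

2

[CX3H1](=O)[#6] is the SMARTS for an aldehyde: an sp2 carbon with one H, double-bonded to O and single-bonded to carbon.
The molecule carries 2 separate instances of an aldehyde (-CHO) meeting every constraint; each maps to a distinct set of atoms, giving 2 matches.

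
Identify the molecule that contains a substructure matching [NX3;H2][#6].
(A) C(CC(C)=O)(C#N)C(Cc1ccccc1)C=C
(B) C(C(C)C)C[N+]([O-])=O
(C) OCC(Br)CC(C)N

C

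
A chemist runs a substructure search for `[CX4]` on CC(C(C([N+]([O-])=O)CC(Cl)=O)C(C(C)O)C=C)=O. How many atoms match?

7

The query [CX4] means: C with X4: aliphatic carbon with exactly 4 total connections (bonds + H).
Check the 18 heavy atoms by environment: 7× C (X4) → match; 4× C (X3) → no; 3× O (X1) → no; 1× Cl (X1) → no; 1× N (charge +1, X3) → no; 1× O (charge -1, X1) → no; 1× O (X2) → no.
That gives 7 matching atoms.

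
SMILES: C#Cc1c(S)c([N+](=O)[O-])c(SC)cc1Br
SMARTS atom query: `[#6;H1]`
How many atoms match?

The query [#6;H1] means: any carbon bearing exactly one hydrogen.
Check the 15 heavy atoms by environment: 5× c (aromatic, H0) → no; 1× c (aromatic, H1) → match; 1× C (H0) → no; 1× C (H1) → match; 1× S (H1) → no; 1× N (charge +1, H0) → no; 1× O (charge -1, H0) → no; 1× O (H0) → no; 1× Br (H0) → no; 1× S (H0) → no; 1× C (H3) → no.
Summing the matching environments: 1 + 1 = 2 matching atoms.

2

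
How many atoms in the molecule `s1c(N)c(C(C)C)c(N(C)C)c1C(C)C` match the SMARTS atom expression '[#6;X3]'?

The query [#6;X3] means: any carbon (aromatic or not) with three total connections.
Check the 15 heavy atoms by environment: 1× s (aromatic, X2) → no; 4× c (aromatic, X3) → match; 8× C (X4) → no; 2× N (X3) → no.
That gives 4 matching atoms.

4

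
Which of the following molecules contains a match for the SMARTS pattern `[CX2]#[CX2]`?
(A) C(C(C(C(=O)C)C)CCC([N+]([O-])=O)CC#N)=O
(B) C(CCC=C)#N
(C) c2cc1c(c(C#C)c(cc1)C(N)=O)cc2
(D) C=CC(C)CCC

C

[CX2]#[CX2] describes a carbon-carbon triple bond (an alkyne).
(A) has a nitrile (-C#N) but the triple bond is C#N, not C#C.
(B) has a vinyl group (-CH=CH2) but the C=C is a double bond; both carbons are CX3, not CX2.
(C) contains an ethynyl group (-C#CH), which satisfies every atom and bond constraint.
(D) has a vinyl group (-CH=CH2) but the C=C is a double bond; both carbons are CX3, not CX2.
So the answer is (C).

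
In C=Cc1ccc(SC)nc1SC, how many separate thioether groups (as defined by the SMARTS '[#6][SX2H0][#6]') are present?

2

[#6][SX2H0][#6] is the SMARTS for a thioether: an aliphatic sulfur bridging two carbons with no H on the sulfur.
The molecule carries 2 separate instances of a methylthio ether (-SCH3) meeting every constraint; each maps to a distinct set of atoms, giving 2 matches.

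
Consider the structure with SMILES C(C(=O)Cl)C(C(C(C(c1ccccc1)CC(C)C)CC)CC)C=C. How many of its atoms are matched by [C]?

16

The query [C] means: uppercase C matches aliphatic (non-aromatic) carbon only.
Check the 24 heavy atoms by environment: 16× C → match; 6× c (aromatic) → no; 1× O → no; 1× Cl → no.
That gives 16 matching atoms.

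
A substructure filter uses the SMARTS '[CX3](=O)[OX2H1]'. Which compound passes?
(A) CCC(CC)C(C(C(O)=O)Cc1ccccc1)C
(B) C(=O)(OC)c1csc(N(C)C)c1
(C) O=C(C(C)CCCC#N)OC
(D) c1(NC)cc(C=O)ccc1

[CX3](=O)[OX2H1] describes an sp2 carbon double-bonded to O and single-bonded to an -OH oxygen (a carboxylic acid).
(A) contains a carboxylic acid group (-C(=O)OH), which satisfies every atom and bond constraint.
(B) has a methyl-ester group (-C(=O)OCH3) but the singly-bonded O has no H (OX2H0, not OX2H1).
(C) has a methyl-ester group (-C(=O)OCH3) but the singly-bonded O has no H (OX2H0, not OX2H1).
(D) has an aldehyde (-CHO) but there is no singly-bonded oxygen on the carbonyl carbon.
So the answer is (A).

A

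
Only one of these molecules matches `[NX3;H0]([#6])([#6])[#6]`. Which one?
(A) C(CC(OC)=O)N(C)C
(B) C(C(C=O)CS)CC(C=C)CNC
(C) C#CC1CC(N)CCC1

[NX3;H0]([#6])([#6])[#6] describes a trivalent nitrogen with no H, bonded to three carbons (a tertiary amine).
(A) contains a dimethylamino group (-N(CH3)2), which satisfies every atom and bond constraint.
(B) has an N-methylamino group (-NHCH3) but the nitrogen still has one H (H1), not H0.
(C) has a primary amino group (-NH2) but the nitrogen has H2, not H0 with three carbons.
So the answer is (A).

A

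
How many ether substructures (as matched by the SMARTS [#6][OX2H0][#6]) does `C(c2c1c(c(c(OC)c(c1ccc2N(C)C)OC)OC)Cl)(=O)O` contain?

3

[#6][OX2H0][#6] is the SMARTS for an ether: an aliphatic oxygen bridging two carbons with no H on the oxygen.
The molecule carries 3 separate instances of a methoxy ether (-OCH3) meeting every constraint; each maps to a distinct set of atoms, giving 3 matches.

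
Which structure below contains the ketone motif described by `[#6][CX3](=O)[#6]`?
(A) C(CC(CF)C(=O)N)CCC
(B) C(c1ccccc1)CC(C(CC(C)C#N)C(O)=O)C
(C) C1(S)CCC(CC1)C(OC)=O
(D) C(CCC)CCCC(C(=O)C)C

D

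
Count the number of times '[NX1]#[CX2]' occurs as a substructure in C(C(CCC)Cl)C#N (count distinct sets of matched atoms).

1

[NX1]#[CX2] is the SMARTS for a nitrile: a nitrogen triple-bonded to a two-connected carbon.
Exactly one fragment in the molecule meets all constraints, giving 1 match.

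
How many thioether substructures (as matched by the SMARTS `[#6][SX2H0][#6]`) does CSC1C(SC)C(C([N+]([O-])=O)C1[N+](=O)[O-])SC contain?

[#6][SX2H0][#6] is the SMARTS for a thioether: an aliphatic sulfur bridging two carbons with no H on the sulfur.
The molecule carries 3 separate instances of a methylthio ether (-SCH3) meeting every constraint; each maps to a distinct set of atoms, giving 3 matches.

3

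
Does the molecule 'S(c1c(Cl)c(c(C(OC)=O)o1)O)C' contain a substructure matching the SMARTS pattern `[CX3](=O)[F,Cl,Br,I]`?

No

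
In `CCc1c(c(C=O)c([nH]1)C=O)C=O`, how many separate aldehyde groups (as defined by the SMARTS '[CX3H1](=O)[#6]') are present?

3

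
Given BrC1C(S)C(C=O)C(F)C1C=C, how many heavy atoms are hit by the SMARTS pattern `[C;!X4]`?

Check the 12 heavy atoms by environment: 5× C (X4) → no; 1× S (X2) → no; 3× C (X3) → match; 1× O (X1) → no; 1× Br (X1) → no; 1× F (X1) → no.
That gives 3 matching atoms.

3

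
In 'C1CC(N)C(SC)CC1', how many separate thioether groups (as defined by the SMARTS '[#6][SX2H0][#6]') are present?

1

[#6][SX2H0][#6] is the SMARTS for a thioether: an aliphatic sulfur bridging two carbons with no H on the sulfur.
Exactly one fragment in the molecule meets all constraints, giving 1 match.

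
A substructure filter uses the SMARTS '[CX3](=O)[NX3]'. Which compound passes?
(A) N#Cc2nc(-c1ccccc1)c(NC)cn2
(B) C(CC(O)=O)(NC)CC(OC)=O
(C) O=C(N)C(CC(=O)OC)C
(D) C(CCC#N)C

[CX3](=O)[NX3] describes a carbonyl carbon bonded to a trivalent nitrogen (an amide).
(A) has a nitrile (-C#N) but the nitrile N is NX1 (triple-bonded), not NX3.
(B) has a methyl-ester group (-C(=O)OCH3) but the carbonyl is bonded to O, not to an NX3 nitrogen.
(C) contains a primary amide (-C(=O)NH2), which satisfies every atom and bond constraint.
(D) has a nitrile (-C#N) but the nitrile N is NX1 (triple-bonded), not NX3.
So the answer is (C).

C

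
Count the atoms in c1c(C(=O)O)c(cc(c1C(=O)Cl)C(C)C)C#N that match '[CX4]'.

The query [CX4] means: C with X4: aliphatic carbon with exactly 4 total connections (bonds + H).
Check the 17 heavy atoms by environment: 6× c (aromatic, X3) → no; 1× C (X2) → no; 1× N (X1) → no; 3× C (X4) → match; 2× C (X3) → no; 2× O (X1) → no; 1× O (X2) → no; 1× Cl (X1) → no.
That gives 3 matching atoms.

3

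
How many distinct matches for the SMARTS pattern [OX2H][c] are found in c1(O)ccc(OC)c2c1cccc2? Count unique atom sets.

[OX2H][c] is the SMARTS for a phenol: a hydroxyl oxygen attached to an aromatic carbon.
Exactly one fragment in the molecule meets all constraints, giving 1 match.

1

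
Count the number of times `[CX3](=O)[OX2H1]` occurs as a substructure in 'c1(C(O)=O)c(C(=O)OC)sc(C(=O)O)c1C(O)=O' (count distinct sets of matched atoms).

3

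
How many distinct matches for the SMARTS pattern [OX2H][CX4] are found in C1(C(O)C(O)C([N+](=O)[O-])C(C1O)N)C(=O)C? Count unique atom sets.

[OX2H][CX4] is the SMARTS for an aliphatic alcohol: a hydroxyl oxygen bound to an sp3 (X4) carbon.
The molecule carries 3 separate instances of a hydroxyl group (-OH) meeting every constraint; each maps to a distinct set of atoms, giving 3 matches.

3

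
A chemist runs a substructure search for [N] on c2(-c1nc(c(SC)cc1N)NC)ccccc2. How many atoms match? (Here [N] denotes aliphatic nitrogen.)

2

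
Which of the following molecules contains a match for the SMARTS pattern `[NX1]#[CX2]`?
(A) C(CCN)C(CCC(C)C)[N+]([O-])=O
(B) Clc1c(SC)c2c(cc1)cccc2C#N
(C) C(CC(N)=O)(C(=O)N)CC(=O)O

[NX1]#[CX2] describes a nitrogen triple-bonded to a two-connected carbon (a nitrile).
(A) has a nitro group (-[N+](=O)[O-]) but there is no C#N triple bond.
(B) contains a nitrile (-C#N), which satisfies every atom and bond constraint.
(C) has a primary amide (-C(=O)NH2) but the nitrogen is NX3, not NX1.
So the answer is (B).

B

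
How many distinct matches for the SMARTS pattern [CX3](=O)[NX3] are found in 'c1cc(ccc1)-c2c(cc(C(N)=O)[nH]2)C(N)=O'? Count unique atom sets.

2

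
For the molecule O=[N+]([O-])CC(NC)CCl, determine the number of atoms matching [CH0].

0

The query [CH0] means: aliphatic carbon with no attached hydrogen.
Check the 9 heavy atoms by environment: 2× C (H2) → no; 1× C (H1) → no; 1× N (charge +1, H0) → no; 1× O (charge -1, H0) → no; 1× O (H0) → no; 1× N (H1) → no; 1× C (H3) → no; 1× Cl (H0) → no.
No environment satisfies the query, so 0 matching atoms.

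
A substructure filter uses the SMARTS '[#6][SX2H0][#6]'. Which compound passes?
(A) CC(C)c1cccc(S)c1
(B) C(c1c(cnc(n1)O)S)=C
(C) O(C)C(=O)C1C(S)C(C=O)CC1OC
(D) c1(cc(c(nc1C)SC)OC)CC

D

[#6][SX2H0][#6] describes an aliphatic sulfur bridging two carbons with no H on the sulfur (a thioether).
(A) has a thiol (-SH) but the sulfur has H1, not H0 bridging two carbons.
(B) has a thiol (-SH) but the sulfur has H1, not H0 bridging two carbons.
(C) has a thiol (-SH) but the sulfur has H1, not H0 bridging two carbons.
(D) contains a methylthio ether (-SCH3), which satisfies every atom and bond constraint.
So the answer is (D).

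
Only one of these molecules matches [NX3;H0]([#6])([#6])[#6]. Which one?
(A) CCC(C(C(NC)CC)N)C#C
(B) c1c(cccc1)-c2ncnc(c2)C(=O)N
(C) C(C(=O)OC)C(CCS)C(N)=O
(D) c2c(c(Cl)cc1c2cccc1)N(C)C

D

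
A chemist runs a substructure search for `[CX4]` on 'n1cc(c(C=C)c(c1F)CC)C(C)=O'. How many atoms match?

3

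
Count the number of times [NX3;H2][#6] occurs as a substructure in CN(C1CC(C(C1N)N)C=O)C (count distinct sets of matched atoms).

[NX3;H2][#6] is the SMARTS for a primary amine: a trivalent nitrogen with two H attached to carbon.
The molecule carries 2 separate instances of a primary amino group (-NH2) meeting every constraint; each maps to a distinct set of atoms, giving 2 matches.

2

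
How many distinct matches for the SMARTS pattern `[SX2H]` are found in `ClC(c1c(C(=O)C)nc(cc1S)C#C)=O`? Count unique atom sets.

1

[SX2H] is the SMARTS for a thiol: an aliphatic sulfur with two connections, one being H.
Exactly one fragment in the molecule meets all constraints, giving 1 match.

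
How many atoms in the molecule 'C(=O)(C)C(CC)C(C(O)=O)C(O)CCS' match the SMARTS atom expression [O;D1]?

4

Check the 15 heavy atoms by environment: 3× C (D2) → no; 5× C (D3) → no; 2× C (D1) → no; 4× O (D1) → match; 1× S (D1) → no.
That gives 4 matching atoms.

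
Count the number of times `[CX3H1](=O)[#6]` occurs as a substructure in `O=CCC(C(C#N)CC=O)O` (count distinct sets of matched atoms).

2

[CX3H1](=O)[#6] is the SMARTS for an aldehyde: an sp2 carbon with one H, double-bonded to O and single-bonded to carbon.
The molecule carries 2 separate instances of an aldehyde (-CHO) meeting every constraint; each maps to a distinct set of atoms, giving 2 matches.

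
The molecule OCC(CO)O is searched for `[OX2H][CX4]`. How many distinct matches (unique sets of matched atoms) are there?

[OX2H][CX4] is the SMARTS for an aliphatic alcohol: a hydroxyl oxygen bound to an sp3 (X4) carbon.
The molecule carries 3 separate instances of a hydroxyl group (-OH) meeting every constraint; each maps to a distinct set of atoms, giving 3 matches.

3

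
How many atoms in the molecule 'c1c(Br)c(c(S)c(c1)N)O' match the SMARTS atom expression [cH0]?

4

Check the 10 heavy atoms by environment: 4× c (aromatic, H0) → match; 2× c (aromatic, H1) → no; 1× S (H1) → no; 1× Br (H0) → no; 1× O (H1) → no; 1× N (H2) → no.
That gives 4 matching atoms.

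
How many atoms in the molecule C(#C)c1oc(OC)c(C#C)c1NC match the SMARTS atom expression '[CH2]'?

0

Check the 13 heavy atoms by environment: 1× o (aromatic, H0) → no; 4× c (aromatic, H0) → no; 1× N (H1) → no; 2× C (H3) → no; 2× C (H0) → no; 2× C (H1) → no; 1× O (H0) → no.
No environment satisfies the query, so 0 matching atoms.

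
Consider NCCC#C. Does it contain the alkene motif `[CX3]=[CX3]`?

The pattern [CX3]=[CX3] describes a non-aromatic C=C double bond between two sp2 carbons — an alkene.
The closest candidate here is an ethynyl group (-C#CH), but the C-C bond is a triple bond, not a double bond. No other fragment satisfies the full query, so there is no match.

No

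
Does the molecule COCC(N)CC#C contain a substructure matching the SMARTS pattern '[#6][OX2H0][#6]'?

Yes

The pattern [#6][OX2H0][#6] describes an aliphatic oxygen bridging two carbons with no H on the oxygen — an ether.
The molecule carries a methoxy ether (-OCH3), whose atoms satisfy every constraint of the query, so the pattern matches.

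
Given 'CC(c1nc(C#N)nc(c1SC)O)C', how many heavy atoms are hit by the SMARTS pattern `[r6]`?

6

The query [r6] means: r6 matches atoms in a six-membered ring.
Check the 14 heavy atoms by environment: 2× n (aromatic, in 6-ring) → match; 4× c (aromatic, in 6-ring) → match; 1× O (acyclic) → no; 5× C (acyclic) → no; 1× S (acyclic) → no; 1× N (acyclic) → no.
Summing the matching environments: 2 + 4 = 6 matching atoms.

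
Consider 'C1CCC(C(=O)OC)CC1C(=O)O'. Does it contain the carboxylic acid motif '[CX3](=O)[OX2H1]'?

Yes

The pattern [CX3](=O)[OX2H1] describes an sp2 carbon double-bonded to O and single-bonded to an -OH oxygen — a carboxylic acid.
The molecule carries a carboxylic acid group (-C(=O)OH), whose atoms satisfy every constraint of the query, so the pattern matches.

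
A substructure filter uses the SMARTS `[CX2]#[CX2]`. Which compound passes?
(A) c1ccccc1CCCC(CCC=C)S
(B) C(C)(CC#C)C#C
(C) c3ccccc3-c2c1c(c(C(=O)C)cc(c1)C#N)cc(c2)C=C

B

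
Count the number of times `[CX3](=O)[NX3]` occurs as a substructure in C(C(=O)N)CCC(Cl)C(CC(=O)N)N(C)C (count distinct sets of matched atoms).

2

[CX3](=O)[NX3] is the SMARTS for an amide: a carbonyl carbon bonded to a trivalent nitrogen.
The molecule carries 2 separate instances of a primary amide (-C(=O)NH2) meeting every constraint; each maps to a distinct set of atoms, giving 2 matches.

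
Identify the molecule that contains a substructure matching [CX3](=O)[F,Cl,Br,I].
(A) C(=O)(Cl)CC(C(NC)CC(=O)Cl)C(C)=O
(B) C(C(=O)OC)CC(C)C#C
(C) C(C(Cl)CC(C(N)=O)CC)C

A

[CX3](=O)[F,Cl,Br,I] describes a carbonyl carbon bonded to a halogen (an acyl halide).
(A) contains an acyl chloride (-C(=O)Cl), which satisfies every atom and bond constraint.
(B) has a methyl-ester group (-C(=O)OCH3) but the carbonyl is bonded to -O-C, not to a halogen.
(C) has a chloro substituent but the Cl is not on a carbonyl carbon.
So the answer is (A).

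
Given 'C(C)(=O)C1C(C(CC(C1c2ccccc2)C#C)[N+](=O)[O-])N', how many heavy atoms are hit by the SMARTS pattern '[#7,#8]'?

The query [#7,#8] means: nitrogen or oxygen (comma = OR).
Check the 21 heavy atoms by environment: 10× C → no; 1× N → match; 6× c (aromatic) → no; 2× O → match; 1× N (charge +1) → match; 1× O (charge -1) → match.
Summing the matching environments: 1 + 2 + 1 + 1 = 5 matching atoms.

5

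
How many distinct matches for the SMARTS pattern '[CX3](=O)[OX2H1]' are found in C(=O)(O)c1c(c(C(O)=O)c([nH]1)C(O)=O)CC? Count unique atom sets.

3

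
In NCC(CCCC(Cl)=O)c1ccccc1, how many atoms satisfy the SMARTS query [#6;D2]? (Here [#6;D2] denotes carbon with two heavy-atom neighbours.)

The query [#6;D2] means: any carbon bonded to exactly two heavy atoms.
Check the 15 heavy atoms by environment: 4× C (D2) → match; 2× C (D3) → no; 1× N (D1) → no; 1× O (D1) → no; 1× Cl (D1) → no; 1× c (aromatic, D3) → no; 5× c (aromatic, D2) → match.
Summing the matching environments: 4 + 5 = 9 matching atoms.

9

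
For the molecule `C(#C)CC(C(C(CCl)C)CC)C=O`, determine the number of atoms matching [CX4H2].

3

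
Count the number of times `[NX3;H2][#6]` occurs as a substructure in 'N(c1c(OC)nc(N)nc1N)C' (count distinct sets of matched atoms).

2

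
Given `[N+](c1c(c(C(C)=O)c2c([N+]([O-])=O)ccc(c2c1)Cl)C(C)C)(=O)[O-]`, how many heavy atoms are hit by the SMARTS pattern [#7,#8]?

7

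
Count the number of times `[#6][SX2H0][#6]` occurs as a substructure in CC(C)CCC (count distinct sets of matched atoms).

0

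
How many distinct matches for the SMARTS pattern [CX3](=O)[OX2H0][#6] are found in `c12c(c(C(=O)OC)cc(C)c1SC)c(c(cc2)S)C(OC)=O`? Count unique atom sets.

2

[CX3](=O)[OX2H0][#6] is the SMARTS for an ester: a carbonyl carbon bonded to an oxygen that is itself bonded to carbon (no H on that O).
The molecule carries 2 separate instances of a methyl-ester group (-C(=O)OCH3) meeting every constraint; each maps to a distinct set of atoms, giving 2 matches.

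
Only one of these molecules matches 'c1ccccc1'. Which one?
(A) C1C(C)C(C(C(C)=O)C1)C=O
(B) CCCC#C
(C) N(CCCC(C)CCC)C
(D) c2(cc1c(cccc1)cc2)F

D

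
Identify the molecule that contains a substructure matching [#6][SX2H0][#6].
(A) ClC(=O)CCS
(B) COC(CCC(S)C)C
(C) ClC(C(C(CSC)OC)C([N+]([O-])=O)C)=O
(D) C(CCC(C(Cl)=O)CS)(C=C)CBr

C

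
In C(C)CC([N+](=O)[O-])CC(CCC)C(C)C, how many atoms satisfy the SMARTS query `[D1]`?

The query [D1] means: atom with exactly one heavy-atom neighbour (degree 1).
Check the 15 heavy atoms by environment: 4× C (D1) → match; 5× C (D2) → no; 3× C (D3) → no; 1× N (charge +1, D3) → no; 1× O (charge -1, D1) → match; 1× O (D1) → match.
Summing the matching environments: 4 + 1 + 1 = 6 matching atoms.

6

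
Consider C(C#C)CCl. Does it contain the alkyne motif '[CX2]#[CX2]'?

The pattern [CX2]#[CX2] describes a carbon-carbon triple bond — an alkyne.
The molecule carries an ethynyl group (-C#CH), whose atoms satisfy every constraint of the query, so the pattern matches.

Yes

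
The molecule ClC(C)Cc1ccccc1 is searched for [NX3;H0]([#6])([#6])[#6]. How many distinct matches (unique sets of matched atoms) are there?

0

[NX3;H0]([#6])([#6])[#6] is the SMARTS for a tertiary amine: a trivalent nitrogen with no H, bonded to three carbons.
No fragment in the molecule satisfies every constraint, giving 0 matches.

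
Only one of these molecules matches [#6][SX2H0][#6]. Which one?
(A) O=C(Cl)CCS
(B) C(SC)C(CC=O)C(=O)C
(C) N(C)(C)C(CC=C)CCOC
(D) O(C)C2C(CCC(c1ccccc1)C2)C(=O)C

B

[#6][SX2H0][#6] describes an aliphatic sulfur bridging two carbons with no H on the sulfur (a thioether).
(A) has a thiol (-SH) but the sulfur has H1, not H0 bridging two carbons.
(B) contains a methylthio ether (-SCH3), which satisfies every atom and bond constraint.
(C) has a methoxy ether (-OCH3) but the bridging atom is O, not S.
(D) has a methoxy ether (-OCH3) but the bridging atom is O, not S.
So the answer is (B).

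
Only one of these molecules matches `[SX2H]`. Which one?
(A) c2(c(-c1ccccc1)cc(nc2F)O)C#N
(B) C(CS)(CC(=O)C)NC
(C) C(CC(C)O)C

B

[SX2H] describes an aliphatic sulfur with two connections, one being H (a thiol).
(A) has a hydroxyl group (-OH) but it is an -OH, not an -SH.
(B) contains a thiol (-SH), which satisfies every atom and bond constraint.
(C) has a hydroxyl group (-OH) but it is an -OH, not an -SH.
So the answer is (B).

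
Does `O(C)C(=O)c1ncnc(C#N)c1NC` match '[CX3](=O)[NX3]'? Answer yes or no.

No

The pattern [CX3](=O)[NX3] describes a carbonyl carbon bonded to a trivalent nitrogen — an amide.
The closest candidate here is a methyl-ester group (-C(=O)OCH3), but the carbonyl is bonded to O, not to an NX3 nitrogen. No other fragment satisfies the full query, so there is no match.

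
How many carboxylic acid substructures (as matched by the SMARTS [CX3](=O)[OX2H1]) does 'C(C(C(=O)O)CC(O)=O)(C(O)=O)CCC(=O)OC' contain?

[CX3](=O)[OX2H1] is the SMARTS for a carboxylic acid: an sp2 carbon double-bonded to O and single-bonded to an -OH oxygen.
The molecule carries 3 separate instances of a carboxylic acid group (-C(=O)OH) meeting every constraint; each maps to a distinct set of atoms, giving 3 matches.

3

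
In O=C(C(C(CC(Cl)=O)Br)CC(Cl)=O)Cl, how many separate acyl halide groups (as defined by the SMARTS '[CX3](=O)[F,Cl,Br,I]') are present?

3

[CX3](=O)[F,Cl,Br,I] is the SMARTS for an acyl halide: a carbonyl carbon bonded to a halogen.
The molecule carries 3 separate instances of an acyl chloride (-C(=O)Cl) meeting every constraint; each maps to a distinct set of atoms, giving 3 matches.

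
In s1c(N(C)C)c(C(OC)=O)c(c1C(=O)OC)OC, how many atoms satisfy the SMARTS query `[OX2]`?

The query [OX2] means: aliphatic oxygen with two total connections — ether, hydroxyl, or ester single-bond O.
Check the 18 heavy atoms by environment: 1× s (aromatic, X2) → no; 4× c (aromatic, X3) → no; 1× N (X3) → no; 5× C (X4) → no; 2× C (X3) → no; 2× O (X1) → no; 3× O (X2) → match.
That gives 3 matching atoms.

3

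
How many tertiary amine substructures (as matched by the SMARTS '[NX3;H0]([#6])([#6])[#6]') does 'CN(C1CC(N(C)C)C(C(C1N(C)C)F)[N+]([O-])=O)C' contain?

3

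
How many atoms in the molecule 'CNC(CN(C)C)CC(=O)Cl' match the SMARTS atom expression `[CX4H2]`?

2

The query [CX4H2] means: sp3 carbon (X4) with exactly two hydrogens.
Check the 11 heavy atoms by environment: 2× C (H2, X4) → match; 1× C (H1, X4) → no; 1× N (H0, X3) → no; 3× C (H3, X4) → no; 1× C (H0, X3) → no; 1× O (H0, X1) → no; 1× Cl (H0, X1) → no; 1× N (H1, X3) → no.
That gives 2 matching atoms.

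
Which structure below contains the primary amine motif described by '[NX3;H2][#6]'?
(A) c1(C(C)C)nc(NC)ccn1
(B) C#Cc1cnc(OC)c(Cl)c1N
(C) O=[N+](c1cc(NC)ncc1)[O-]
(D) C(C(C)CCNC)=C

B

[NX3;H2][#6] describes a trivalent nitrogen with two H attached to carbon (a primary amine).
(A) has an N-methylamino group (-NHCH3) but the nitrogen bears two carbons and only one H (H1), not H2.
(B) contains a primary amino group (-NH2), which satisfies every atom and bond constraint.
(C) has a nitro group (-[N+](=O)[O-]) but the nitrogen is [N+] with no H, not NX3H2.
(D) has an N-methylamino group (-NHCH3) but the nitrogen bears two carbons and only one H (H1), not H2.
So the answer is (B).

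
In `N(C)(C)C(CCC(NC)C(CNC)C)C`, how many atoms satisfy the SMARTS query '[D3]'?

4

The query [D3] means: atom with exactly three heavy-atom neighbours.
Check the 15 heavy atoms by environment: 3× C (D2) → no; 3× C (D3) → match; 6× C (D1) → no; 2× N (D2) → no; 1× N (D3) → match.
Summing the matching environments: 3 + 1 = 4 matching atoms.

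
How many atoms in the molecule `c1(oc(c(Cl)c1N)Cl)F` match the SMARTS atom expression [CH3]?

The query [CH3] means: aliphatic carbon with exactly three hydrogens.
Check the 9 heavy atoms by environment: 1× o (aromatic, H0) → no; 4× c (aromatic, H0) → no; 2× Cl (H0) → no; 1× F (H0) → no; 1× N (H2) → no.
No environment satisfies the query, so 0 matching atoms.

0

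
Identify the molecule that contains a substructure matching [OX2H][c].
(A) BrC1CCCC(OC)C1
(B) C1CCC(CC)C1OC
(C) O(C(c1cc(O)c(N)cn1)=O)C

C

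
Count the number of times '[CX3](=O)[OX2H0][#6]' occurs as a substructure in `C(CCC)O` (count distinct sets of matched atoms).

0

[CX3](=O)[OX2H0][#6] is the SMARTS for an ester: a carbonyl carbon bonded to an oxygen that is itself bonded to carbon (no H on that O).
No fragment in the molecule satisfies every constraint, giving 0 matches.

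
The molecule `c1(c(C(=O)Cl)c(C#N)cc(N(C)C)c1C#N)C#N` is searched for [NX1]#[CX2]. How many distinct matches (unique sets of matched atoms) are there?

3

[NX1]#[CX2] is the SMARTS for a nitrile: a nitrogen triple-bonded to a two-connected carbon.
The molecule carries 3 separate instances of a nitrile (-C#N) meeting every constraint; each maps to a distinct set of atoms, giving 3 matches.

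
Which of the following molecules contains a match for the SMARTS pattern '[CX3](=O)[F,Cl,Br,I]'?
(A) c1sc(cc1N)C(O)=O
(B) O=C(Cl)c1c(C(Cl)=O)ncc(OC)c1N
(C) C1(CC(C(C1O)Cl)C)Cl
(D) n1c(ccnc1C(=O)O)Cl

B

[CX3](=O)[F,Cl,Br,I] describes a carbonyl carbon bonded to a halogen (an acyl halide).
(A) has a carboxylic acid group (-C(=O)OH) but the carbonyl is bonded to -OH, not to a halogen.
(B) contains an acyl chloride (-C(=O)Cl), which satisfies every atom and bond constraint.
(C) has a chloro substituent but the Cl is not on a carbonyl carbon.
(D) has a chloro substituent but the Cl is not on a carbonyl carbon.
So the answer is (B).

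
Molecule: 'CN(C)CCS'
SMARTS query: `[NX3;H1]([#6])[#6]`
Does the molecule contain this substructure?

No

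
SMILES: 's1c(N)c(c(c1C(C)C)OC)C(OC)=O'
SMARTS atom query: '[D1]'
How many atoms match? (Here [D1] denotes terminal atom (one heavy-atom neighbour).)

6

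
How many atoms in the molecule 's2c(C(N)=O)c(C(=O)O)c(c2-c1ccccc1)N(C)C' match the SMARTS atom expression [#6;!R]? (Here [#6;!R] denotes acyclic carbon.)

Check the 20 heavy atoms by environment: 1× s (aromatic, in 5-ring) → no; 4× c (aromatic, in 5-ring) → no; 4× C (acyclic) → match; 3× O (acyclic) → no; 6× c (aromatic, in 6-ring) → no; 2× N (acyclic) → no.
That gives 4 matching atoms.

4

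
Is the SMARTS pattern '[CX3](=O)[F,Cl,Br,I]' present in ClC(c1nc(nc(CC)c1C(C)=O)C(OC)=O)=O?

The pattern [CX3](=O)[F,Cl,Br,I] describes a carbonyl carbon bonded to a halogen — an acyl halide.
The molecule carries an acyl chloride (-C(=O)Cl), whose atoms satisfy every constraint of the query, so the pattern matches.

Yes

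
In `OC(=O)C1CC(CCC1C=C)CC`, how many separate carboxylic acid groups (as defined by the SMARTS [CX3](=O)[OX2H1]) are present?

[CX3](=O)[OX2H1] is the SMARTS for a carboxylic acid: an sp2 carbon double-bonded to O and single-bonded to an -OH oxygen.
Exactly one fragment in the molecule meets all constraints, giving 1 match.

1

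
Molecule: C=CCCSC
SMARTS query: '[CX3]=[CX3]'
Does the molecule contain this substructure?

The pattern [CX3]=[CX3] describes a non-aromatic C=C double bond between two sp2 carbons — an alkene.
The molecule carries a vinyl group (-CH=CH2), whose atoms satisfy every constraint of the query, so the pattern matches.

Yes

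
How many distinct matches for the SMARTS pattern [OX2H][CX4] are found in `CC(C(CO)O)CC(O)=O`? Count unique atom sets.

[OX2H][CX4] is the SMARTS for an aliphatic alcohol: a hydroxyl oxygen bound to an sp3 (X4) carbon.
The molecule carries 2 separate instances of a hydroxyl group (-OH) meeting every constraint; each maps to a distinct set of atoms, giving 2 matches.

2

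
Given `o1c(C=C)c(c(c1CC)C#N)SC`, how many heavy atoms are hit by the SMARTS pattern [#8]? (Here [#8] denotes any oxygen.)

Check the 13 heavy atoms by environment: 1× o (aromatic) → match; 4× c (aromatic) → no; 6× C → no; 1× N → no; 1× S → no.
That gives 1 matching atom.

1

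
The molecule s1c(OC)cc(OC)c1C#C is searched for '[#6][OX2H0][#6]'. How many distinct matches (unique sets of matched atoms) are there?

2

[#6][OX2H0][#6] is the SMARTS for an ether: an aliphatic oxygen bridging two carbons with no H on the oxygen.
The molecule carries 2 separate instances of a methoxy ether (-OCH3) meeting every constraint; each maps to a distinct set of atoms, giving 2 matches.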